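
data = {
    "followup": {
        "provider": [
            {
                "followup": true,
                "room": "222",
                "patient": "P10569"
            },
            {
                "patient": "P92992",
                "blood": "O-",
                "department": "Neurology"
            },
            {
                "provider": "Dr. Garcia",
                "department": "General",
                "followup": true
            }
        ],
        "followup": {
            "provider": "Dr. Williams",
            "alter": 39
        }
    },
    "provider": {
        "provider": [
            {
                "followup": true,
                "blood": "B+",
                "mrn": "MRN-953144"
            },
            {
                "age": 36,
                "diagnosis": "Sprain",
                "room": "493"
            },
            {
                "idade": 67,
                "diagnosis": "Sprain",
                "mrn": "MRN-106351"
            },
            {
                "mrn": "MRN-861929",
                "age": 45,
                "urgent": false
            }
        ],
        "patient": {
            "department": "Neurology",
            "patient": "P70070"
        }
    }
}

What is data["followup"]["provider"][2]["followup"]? True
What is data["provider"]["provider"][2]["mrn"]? "MRN-106351"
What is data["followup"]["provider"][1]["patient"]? "P92992"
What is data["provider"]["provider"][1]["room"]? "493"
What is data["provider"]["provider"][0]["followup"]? True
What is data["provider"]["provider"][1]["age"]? 36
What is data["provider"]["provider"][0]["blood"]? "B+"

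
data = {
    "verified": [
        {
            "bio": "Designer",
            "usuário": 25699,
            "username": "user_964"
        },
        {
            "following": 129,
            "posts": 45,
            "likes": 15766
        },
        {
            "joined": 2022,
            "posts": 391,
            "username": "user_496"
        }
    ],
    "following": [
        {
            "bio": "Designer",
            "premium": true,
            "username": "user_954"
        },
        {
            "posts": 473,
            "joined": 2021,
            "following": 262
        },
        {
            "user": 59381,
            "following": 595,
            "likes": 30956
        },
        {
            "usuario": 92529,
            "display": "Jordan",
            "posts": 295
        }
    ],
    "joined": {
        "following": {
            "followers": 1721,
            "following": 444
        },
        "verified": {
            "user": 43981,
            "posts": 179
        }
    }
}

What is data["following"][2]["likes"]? 30956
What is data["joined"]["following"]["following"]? 444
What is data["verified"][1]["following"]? 129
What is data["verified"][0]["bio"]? "Designer"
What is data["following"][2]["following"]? 595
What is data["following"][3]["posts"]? 295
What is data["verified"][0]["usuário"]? 25699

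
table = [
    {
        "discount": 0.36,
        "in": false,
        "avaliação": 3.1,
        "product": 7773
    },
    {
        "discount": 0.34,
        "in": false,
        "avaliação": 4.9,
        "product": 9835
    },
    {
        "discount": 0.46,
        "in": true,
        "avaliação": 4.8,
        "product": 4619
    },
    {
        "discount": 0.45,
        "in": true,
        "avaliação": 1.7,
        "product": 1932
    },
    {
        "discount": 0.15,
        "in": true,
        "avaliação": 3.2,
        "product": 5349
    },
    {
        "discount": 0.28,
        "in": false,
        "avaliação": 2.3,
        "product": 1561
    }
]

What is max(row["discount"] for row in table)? 0.46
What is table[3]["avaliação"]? 1.7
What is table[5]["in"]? False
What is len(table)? 6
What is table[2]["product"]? 4619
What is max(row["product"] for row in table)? 9835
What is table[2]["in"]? True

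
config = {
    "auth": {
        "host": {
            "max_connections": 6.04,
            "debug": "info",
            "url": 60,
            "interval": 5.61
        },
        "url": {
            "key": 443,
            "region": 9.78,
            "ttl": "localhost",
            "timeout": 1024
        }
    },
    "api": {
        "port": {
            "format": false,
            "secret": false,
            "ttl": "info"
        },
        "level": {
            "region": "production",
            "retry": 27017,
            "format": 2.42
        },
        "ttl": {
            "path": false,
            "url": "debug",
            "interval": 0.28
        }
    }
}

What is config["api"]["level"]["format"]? 2.42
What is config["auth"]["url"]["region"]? 9.78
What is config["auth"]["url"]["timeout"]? 1024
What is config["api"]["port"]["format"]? False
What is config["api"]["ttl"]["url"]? "debug"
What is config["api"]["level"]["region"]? "production"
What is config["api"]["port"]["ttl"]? "info"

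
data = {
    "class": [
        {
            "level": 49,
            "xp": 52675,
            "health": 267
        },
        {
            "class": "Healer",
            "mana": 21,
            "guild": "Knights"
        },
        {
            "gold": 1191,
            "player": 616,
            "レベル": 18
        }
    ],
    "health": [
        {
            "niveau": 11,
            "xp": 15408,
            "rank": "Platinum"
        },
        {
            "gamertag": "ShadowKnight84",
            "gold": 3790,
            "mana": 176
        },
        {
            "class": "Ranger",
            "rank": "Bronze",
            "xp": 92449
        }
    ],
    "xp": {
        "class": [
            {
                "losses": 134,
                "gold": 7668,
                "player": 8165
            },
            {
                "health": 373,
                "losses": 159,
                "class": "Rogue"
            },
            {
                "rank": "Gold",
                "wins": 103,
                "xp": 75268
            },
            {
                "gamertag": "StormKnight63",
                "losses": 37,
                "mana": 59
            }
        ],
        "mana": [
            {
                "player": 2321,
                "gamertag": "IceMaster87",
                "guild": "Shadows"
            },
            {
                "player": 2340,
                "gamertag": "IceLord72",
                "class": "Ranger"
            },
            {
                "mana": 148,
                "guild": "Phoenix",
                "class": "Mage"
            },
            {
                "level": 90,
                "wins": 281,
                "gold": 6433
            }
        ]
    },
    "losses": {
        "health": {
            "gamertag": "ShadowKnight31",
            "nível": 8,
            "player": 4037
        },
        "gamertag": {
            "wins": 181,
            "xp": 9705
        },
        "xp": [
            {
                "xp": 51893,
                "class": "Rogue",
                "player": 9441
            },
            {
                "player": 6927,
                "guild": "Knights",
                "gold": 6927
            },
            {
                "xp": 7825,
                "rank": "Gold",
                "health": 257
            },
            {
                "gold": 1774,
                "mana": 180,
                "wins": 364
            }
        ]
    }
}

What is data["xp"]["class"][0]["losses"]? 134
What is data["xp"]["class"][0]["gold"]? 7668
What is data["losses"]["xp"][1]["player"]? 6927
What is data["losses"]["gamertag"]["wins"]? 181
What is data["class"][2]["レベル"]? 18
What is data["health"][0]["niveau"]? 11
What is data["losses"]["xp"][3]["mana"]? 180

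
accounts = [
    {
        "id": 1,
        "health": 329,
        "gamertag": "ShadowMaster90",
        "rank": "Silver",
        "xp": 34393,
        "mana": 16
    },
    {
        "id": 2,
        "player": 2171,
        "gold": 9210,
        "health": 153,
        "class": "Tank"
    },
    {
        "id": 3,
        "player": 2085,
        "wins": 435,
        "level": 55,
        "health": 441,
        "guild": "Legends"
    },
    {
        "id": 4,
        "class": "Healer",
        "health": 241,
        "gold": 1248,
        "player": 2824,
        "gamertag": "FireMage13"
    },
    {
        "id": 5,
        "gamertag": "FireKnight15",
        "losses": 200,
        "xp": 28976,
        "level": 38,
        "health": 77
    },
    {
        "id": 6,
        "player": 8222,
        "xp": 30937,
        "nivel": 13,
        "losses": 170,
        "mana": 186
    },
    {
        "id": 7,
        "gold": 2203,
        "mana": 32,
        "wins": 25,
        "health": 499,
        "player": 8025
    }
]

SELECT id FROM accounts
[1, 2, 3, 4, 5, 6, 7]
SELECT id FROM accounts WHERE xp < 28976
[]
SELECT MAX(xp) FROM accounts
34393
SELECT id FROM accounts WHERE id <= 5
[1, 2, 3, 4, 5]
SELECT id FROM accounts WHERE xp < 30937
[5]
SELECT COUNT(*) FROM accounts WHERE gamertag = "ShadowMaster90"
1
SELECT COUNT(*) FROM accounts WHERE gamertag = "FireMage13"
1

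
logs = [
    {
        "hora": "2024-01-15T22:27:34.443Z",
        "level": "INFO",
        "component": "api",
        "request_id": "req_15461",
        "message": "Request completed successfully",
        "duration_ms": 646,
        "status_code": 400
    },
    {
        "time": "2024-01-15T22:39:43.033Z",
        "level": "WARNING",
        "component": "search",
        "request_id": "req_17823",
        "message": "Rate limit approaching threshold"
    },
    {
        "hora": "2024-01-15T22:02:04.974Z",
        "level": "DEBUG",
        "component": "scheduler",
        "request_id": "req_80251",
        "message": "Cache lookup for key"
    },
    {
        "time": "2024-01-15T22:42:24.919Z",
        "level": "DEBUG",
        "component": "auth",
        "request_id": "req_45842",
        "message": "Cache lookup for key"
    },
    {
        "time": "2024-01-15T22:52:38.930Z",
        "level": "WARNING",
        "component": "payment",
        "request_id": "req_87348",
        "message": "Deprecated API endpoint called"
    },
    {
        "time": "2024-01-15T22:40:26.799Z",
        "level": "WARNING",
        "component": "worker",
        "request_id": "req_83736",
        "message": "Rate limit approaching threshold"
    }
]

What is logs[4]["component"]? "payment"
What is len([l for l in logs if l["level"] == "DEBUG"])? 2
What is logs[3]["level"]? "DEBUG"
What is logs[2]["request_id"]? "req_80251"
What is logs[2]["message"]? "Cache lookup for key"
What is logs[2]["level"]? "DEBUG"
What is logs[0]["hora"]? "2024-01-15T22:27:34.443Z"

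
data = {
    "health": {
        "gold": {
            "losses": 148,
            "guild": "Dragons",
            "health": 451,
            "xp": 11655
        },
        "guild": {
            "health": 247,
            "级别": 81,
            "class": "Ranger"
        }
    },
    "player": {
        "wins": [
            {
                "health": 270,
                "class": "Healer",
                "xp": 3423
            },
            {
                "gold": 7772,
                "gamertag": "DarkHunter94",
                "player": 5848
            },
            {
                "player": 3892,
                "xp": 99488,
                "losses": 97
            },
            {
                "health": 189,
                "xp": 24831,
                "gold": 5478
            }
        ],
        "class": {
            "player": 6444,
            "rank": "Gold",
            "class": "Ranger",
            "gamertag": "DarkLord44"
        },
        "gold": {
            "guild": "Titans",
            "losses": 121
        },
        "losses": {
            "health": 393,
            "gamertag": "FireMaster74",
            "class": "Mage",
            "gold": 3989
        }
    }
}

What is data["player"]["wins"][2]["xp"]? 99488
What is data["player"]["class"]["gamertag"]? "DarkLord44"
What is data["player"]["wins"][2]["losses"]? 97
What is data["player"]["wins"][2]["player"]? 3892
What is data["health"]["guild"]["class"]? "Ranger"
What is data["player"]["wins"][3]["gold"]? 5478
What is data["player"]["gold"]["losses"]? 121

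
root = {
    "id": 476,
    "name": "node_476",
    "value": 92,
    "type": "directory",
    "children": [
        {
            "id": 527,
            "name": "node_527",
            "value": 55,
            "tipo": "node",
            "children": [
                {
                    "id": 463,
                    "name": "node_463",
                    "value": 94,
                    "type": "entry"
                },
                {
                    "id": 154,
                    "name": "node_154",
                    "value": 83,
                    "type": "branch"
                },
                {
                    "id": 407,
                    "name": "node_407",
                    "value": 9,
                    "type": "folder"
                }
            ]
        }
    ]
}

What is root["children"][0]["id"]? 527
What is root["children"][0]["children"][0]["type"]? "entry"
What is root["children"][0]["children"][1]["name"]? "node_154"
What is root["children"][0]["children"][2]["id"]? 407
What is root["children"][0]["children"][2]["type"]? "folder"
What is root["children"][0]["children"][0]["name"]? "node_463"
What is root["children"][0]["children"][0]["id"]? 463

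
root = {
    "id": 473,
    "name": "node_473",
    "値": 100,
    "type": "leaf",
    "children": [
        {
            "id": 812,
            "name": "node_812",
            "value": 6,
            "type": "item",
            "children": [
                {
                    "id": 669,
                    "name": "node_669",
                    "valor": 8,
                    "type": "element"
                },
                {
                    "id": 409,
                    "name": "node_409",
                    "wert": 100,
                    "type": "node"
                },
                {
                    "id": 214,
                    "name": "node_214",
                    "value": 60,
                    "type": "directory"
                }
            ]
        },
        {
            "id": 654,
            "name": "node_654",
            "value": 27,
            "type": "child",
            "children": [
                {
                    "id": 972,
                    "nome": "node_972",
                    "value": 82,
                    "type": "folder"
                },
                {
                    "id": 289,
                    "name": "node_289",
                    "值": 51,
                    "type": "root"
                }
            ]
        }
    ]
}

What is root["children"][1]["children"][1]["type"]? "root"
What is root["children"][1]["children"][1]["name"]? "node_289"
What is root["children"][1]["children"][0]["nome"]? "node_972"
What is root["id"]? 473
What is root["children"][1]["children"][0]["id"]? 972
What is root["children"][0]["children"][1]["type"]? "node"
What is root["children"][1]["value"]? 27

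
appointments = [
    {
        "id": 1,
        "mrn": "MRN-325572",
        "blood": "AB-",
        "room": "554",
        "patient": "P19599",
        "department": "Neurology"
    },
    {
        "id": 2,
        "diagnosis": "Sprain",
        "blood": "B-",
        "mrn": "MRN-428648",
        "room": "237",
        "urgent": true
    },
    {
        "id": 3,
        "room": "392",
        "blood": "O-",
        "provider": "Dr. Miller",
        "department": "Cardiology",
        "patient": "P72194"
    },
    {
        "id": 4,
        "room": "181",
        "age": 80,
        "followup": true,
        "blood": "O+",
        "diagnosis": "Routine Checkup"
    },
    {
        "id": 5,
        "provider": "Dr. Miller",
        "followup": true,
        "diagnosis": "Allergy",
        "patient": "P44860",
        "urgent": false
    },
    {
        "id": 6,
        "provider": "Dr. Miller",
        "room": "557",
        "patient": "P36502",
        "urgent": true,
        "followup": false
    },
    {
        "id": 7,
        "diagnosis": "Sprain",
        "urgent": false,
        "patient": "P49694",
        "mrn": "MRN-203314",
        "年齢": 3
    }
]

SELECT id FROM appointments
[1, 2, 3, 4, 5, 6, 7]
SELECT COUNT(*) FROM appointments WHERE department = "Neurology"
1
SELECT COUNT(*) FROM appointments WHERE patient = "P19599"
1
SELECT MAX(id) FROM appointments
7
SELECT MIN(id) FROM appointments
1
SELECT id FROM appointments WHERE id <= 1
[1]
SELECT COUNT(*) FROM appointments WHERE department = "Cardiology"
1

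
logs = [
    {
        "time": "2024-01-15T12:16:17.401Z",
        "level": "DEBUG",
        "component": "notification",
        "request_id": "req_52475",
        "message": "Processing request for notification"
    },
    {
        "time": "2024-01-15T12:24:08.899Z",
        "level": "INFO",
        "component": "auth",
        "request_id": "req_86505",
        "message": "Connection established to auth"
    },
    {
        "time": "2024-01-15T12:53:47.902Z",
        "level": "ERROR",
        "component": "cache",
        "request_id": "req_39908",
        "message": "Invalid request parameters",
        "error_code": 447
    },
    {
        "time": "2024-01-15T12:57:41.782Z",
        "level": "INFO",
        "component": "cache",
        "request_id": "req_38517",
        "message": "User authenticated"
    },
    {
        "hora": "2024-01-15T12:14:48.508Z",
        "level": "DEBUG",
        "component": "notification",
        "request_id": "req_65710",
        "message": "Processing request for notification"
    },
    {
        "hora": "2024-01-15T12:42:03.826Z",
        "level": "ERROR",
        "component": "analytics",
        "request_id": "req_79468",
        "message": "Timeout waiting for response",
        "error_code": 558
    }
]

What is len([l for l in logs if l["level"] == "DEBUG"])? 2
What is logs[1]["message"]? "Connection established to auth"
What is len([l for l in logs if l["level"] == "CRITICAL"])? 0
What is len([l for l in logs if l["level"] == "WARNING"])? 0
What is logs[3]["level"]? "INFO"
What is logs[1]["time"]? "2024-01-15T12:24:08.899Z"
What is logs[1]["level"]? "INFO"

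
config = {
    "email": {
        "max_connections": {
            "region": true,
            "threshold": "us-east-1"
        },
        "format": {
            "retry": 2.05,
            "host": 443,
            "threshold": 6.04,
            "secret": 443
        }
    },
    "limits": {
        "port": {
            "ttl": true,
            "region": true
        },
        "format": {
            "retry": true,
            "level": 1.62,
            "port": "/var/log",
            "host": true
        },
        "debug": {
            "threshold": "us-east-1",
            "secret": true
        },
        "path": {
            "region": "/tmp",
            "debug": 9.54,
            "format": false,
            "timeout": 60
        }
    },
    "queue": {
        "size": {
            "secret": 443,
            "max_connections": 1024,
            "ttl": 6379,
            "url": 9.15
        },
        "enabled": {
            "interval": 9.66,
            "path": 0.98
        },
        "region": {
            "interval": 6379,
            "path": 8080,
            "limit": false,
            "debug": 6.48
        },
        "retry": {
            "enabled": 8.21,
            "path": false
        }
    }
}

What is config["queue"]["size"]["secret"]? 443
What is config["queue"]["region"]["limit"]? False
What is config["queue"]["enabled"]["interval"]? 9.66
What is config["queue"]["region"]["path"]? 8080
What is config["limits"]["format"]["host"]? True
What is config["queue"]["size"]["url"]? 9.15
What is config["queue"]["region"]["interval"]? 6379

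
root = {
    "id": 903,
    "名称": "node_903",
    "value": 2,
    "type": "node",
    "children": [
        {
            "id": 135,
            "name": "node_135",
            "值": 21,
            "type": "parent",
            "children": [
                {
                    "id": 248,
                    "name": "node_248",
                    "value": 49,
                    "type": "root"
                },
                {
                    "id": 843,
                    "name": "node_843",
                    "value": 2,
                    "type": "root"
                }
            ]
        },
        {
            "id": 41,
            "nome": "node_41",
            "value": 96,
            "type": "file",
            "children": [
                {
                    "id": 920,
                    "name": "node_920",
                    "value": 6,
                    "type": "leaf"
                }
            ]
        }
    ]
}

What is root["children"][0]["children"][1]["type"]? "root"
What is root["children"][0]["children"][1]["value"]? 2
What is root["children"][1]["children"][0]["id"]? 920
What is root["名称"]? "node_903"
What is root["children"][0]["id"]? 135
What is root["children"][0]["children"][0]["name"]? "node_248"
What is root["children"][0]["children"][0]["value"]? 49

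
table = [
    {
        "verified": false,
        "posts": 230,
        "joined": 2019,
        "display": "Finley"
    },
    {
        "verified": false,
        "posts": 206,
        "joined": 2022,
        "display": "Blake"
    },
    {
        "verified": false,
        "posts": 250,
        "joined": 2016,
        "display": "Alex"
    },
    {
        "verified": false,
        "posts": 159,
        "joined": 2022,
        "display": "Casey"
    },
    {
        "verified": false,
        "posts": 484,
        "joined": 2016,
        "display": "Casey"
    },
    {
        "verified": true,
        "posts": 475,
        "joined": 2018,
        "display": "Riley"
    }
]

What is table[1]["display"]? "Blake"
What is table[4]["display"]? "Casey"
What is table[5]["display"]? "Riley"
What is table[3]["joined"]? 2022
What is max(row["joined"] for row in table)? 2022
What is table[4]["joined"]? 2016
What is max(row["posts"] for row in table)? 484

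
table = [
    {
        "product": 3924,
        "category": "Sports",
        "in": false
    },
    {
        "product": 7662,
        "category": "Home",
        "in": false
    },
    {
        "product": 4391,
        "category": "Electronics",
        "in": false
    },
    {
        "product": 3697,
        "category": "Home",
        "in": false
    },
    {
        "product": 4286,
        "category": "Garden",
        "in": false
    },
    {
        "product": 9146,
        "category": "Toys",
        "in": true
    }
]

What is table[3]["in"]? False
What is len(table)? 6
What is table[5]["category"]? "Toys"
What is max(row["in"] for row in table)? True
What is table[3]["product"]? 3697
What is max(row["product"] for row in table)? 9146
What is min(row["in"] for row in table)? False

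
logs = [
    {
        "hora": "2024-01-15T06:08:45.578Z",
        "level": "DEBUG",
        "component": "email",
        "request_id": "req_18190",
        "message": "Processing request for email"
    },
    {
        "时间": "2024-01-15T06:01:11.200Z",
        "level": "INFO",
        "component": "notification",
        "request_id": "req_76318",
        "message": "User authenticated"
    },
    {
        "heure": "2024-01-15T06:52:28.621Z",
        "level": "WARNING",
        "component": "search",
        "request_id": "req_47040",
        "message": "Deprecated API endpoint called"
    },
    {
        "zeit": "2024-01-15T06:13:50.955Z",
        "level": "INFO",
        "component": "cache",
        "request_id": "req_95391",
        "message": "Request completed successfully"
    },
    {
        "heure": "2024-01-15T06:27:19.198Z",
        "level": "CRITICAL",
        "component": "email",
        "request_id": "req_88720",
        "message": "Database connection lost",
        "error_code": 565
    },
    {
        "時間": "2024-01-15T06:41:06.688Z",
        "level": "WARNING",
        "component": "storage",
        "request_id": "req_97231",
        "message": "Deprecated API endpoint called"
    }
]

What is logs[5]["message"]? "Deprecated API endpoint called"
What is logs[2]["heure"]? "2024-01-15T06:52:28.621Z"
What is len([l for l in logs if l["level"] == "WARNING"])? 2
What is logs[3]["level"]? "INFO"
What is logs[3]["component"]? "cache"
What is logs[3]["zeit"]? "2024-01-15T06:13:50.955Z"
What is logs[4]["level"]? "CRITICAL"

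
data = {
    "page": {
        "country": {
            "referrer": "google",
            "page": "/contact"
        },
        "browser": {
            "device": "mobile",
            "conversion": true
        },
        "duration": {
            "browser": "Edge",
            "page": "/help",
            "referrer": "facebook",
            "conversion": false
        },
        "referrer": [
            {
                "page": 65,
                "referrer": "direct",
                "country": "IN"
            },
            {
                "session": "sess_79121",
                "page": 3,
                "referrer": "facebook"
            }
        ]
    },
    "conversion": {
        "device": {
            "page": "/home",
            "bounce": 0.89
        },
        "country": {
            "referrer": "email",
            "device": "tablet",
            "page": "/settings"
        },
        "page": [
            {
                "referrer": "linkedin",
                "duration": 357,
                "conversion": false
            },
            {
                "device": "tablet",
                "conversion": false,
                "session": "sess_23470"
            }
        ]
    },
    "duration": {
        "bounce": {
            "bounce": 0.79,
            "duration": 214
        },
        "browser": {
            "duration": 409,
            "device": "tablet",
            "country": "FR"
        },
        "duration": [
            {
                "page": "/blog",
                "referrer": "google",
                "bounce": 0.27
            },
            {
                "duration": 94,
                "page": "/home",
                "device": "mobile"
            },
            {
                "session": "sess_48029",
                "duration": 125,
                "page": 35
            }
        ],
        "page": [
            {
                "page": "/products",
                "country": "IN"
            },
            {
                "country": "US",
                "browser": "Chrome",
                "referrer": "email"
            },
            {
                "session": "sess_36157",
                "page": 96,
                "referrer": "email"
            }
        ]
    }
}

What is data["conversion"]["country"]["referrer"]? "email"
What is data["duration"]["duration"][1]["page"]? "/home"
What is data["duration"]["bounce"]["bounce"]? 0.79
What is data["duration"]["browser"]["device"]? "tablet"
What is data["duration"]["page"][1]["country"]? "US"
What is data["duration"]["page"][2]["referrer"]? "email"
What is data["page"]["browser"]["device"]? "mobile"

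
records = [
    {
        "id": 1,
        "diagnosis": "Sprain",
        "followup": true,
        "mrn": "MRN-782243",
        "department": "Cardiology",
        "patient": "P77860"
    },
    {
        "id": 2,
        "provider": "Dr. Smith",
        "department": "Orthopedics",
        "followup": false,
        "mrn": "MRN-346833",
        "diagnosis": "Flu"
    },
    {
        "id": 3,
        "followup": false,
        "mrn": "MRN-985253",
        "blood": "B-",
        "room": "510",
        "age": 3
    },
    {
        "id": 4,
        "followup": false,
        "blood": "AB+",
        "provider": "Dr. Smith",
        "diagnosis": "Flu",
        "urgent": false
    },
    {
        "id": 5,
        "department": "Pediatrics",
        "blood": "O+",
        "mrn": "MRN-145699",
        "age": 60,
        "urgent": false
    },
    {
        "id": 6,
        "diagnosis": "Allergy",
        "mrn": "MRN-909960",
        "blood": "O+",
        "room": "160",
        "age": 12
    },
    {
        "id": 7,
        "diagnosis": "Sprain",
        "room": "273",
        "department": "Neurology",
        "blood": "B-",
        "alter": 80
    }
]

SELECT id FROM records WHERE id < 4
[1, 2, 3]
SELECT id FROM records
[1, 2, 3, 4, 5, 6, 7]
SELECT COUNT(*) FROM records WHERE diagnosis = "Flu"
2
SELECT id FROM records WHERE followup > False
[1]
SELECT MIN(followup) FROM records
False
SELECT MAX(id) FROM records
7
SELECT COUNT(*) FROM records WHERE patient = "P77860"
1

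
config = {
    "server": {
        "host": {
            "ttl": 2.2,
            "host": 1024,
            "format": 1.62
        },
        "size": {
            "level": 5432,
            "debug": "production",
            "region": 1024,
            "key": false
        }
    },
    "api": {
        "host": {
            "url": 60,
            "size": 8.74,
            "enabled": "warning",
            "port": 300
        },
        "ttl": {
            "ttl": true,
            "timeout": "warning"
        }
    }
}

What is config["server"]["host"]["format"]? 1.62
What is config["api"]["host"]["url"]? 60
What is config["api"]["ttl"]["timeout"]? "warning"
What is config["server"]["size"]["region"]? 1024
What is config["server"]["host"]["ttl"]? 2.2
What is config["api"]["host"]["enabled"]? "warning"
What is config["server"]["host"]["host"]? 1024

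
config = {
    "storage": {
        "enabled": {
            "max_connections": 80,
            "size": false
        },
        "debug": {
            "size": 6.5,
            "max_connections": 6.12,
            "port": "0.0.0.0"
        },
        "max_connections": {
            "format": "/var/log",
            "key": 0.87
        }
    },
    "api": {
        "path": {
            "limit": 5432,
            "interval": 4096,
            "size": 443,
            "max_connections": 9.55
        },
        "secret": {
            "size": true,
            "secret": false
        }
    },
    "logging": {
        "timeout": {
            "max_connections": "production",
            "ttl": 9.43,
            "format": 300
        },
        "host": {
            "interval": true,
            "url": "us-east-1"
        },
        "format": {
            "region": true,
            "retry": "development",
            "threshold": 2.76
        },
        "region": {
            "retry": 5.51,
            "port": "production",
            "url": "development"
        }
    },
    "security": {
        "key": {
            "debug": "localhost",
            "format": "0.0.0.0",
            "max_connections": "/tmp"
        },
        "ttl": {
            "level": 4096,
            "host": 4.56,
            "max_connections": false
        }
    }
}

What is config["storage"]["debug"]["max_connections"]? 6.12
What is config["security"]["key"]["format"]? "0.0.0.0"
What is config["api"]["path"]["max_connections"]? 9.55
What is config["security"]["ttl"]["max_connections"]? False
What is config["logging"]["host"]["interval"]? True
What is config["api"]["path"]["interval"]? 4096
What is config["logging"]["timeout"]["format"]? 300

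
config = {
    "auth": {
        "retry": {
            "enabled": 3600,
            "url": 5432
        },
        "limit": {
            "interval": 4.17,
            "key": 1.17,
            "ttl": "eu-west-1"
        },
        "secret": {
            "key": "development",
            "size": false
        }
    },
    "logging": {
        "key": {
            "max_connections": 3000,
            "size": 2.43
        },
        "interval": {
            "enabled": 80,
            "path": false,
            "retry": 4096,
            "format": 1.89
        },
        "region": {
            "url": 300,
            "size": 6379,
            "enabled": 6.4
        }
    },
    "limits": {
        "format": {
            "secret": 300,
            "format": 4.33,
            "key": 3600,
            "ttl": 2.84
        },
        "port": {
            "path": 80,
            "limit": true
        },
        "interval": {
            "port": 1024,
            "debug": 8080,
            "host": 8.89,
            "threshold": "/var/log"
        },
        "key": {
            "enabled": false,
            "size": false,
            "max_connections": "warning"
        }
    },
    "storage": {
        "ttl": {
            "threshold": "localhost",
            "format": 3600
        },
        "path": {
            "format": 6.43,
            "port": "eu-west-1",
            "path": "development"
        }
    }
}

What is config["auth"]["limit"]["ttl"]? "eu-west-1"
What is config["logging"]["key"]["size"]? 2.43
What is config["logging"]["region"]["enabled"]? 6.4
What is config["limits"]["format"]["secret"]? 300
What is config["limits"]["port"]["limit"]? True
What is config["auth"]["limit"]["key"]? 1.17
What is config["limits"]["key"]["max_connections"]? "warning"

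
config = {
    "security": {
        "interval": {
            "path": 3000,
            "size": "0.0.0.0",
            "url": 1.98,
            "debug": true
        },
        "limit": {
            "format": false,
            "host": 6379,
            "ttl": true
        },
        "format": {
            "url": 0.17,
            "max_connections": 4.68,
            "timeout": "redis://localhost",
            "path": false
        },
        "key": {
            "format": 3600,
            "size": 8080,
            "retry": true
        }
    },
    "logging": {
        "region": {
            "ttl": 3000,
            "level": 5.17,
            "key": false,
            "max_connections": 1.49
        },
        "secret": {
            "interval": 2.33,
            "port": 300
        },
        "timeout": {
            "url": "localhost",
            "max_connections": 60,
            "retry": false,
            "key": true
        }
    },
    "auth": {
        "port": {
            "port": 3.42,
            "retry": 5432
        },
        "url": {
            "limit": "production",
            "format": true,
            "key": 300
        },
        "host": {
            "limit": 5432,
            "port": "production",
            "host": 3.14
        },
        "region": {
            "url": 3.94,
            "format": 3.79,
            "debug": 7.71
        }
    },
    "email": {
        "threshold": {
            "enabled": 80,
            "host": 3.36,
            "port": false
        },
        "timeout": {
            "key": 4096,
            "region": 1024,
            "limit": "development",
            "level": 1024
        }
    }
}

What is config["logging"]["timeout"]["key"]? True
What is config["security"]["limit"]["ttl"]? True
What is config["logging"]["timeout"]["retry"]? False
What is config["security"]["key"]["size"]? 8080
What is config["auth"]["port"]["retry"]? 5432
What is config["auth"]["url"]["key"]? 300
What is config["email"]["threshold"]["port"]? False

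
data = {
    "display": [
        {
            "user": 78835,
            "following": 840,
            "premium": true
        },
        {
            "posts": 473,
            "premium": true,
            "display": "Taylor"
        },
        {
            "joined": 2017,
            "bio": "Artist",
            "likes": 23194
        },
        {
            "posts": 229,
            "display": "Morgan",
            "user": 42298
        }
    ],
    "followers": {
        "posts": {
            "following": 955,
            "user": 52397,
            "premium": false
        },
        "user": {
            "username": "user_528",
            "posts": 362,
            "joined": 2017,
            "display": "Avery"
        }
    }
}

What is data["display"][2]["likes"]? 23194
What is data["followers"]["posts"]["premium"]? False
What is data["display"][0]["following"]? 840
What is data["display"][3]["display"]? "Morgan"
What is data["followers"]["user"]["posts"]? 362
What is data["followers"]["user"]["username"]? "user_528"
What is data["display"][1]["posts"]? 473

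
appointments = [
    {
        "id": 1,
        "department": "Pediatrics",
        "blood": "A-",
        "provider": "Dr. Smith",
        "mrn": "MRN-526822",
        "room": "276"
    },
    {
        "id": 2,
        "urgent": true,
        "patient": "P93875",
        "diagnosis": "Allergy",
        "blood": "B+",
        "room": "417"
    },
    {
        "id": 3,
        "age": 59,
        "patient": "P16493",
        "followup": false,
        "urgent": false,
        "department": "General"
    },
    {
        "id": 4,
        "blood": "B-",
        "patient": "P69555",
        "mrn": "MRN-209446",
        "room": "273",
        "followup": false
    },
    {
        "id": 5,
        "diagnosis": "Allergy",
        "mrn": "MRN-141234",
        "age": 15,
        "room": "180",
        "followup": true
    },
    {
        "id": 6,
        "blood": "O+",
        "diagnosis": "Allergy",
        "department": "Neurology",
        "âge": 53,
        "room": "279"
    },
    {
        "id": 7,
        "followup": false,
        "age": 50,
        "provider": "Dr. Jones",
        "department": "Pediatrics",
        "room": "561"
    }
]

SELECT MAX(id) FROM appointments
7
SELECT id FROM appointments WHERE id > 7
[]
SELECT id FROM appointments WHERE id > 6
[7]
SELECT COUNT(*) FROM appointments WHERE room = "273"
1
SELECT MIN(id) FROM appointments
1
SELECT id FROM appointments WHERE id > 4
[5, 6, 7]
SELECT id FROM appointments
[1, 2, 3, 4, 5, 6, 7]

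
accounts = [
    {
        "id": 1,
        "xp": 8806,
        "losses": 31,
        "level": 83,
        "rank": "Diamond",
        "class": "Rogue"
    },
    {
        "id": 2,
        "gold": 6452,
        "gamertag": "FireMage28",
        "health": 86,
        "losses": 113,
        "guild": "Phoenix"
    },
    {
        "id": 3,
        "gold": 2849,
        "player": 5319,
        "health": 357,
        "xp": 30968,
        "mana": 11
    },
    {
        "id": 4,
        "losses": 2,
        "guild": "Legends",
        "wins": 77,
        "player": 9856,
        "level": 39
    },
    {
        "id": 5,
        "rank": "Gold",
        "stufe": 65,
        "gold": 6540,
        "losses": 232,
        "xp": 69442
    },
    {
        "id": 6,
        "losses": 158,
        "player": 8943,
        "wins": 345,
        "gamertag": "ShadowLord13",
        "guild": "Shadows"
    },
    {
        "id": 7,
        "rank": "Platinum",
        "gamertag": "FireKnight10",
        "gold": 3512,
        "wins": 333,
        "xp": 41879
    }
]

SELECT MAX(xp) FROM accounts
69442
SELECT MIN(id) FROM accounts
1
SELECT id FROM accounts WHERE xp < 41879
[1, 3]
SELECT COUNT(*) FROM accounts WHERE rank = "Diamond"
1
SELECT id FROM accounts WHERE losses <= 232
[1, 2, 4, 5, 6]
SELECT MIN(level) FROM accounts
39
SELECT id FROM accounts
[1, 2, 3, 4, 5, 6, 7]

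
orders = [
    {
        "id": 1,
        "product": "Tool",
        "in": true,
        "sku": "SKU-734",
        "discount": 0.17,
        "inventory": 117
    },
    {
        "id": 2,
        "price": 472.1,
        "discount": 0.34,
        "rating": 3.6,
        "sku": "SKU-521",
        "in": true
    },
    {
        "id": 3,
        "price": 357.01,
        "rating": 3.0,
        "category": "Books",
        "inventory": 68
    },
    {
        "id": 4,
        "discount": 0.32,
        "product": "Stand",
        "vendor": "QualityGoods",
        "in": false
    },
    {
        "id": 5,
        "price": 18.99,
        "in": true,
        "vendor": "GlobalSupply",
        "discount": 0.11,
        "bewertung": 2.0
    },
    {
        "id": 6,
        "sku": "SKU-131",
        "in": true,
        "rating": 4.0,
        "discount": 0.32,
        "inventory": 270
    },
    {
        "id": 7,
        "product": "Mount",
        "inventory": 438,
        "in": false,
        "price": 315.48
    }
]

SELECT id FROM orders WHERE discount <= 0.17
[1, 5]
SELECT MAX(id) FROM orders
7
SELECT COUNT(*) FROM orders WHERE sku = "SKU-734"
1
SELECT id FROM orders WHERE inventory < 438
[1, 3, 6]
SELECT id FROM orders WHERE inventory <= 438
[1, 3, 6, 7]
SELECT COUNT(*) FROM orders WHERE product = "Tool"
1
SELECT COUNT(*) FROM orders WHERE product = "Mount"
1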